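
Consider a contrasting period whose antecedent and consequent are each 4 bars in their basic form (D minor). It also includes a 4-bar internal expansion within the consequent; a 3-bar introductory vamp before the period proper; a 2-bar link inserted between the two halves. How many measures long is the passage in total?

17 measures

Basic contrasting period: 4 + 4 = 8 bars.
8 (basic form) + 4 (internal expansion) + 3 (introduction) + 2 (link) = 17.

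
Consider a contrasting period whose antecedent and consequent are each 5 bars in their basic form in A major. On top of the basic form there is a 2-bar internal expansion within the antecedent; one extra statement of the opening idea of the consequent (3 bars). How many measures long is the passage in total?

Basic contrasting period: 5 + 5 = 10 bars.
10 (basic form) + 2 (internal expansion) + 3 (extra statement) = 15.

15 measures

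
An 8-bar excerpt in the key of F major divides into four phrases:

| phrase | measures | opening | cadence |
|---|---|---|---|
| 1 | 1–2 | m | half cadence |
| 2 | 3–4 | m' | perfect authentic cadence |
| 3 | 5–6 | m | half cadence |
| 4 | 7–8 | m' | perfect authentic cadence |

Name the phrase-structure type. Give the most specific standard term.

repeated period

The cadence pattern HC–PAC–HC–PAC is weak–strong twice, and phrases 3–4 restate phrases 1–2: a period heard twice, not a double period (which would end weakly at phrase 2).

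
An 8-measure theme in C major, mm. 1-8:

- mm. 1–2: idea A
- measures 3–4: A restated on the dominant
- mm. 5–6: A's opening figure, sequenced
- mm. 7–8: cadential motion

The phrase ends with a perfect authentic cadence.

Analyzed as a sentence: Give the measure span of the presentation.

measures 1–4

The presentation of a sentence is the basic idea (bars 1–2) plus its repetition (mm. 3-4); the presentation is therefore measures 1–4.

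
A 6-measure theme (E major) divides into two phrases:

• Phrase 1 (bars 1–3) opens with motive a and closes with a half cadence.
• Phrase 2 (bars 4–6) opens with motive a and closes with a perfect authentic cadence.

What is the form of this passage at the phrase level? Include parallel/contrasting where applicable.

parallel period

Phrase 1 ends with a half cadence (weaker) and phrase 2 with a perfect authentic cadence (stronger): antecedent + consequent = a period.
The two phrases open with the same material (a / a), so the period is parallel.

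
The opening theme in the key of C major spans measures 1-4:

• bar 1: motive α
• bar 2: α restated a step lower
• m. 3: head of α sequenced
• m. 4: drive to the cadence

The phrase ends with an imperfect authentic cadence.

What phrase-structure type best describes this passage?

sentence

Basic idea (m. 1) + its repetition (measure 2) form the presentation; fragmentation and cadence (mm. 3–4) form the continuation — the 4-bar whole is a sentence.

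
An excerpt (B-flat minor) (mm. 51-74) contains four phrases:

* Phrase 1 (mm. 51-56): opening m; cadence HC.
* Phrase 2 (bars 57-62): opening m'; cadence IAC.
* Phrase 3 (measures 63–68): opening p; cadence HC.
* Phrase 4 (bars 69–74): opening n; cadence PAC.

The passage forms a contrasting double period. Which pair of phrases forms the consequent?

phrases 3 and 4

In a double period the first pair of phrases (ending imperfect authentic cadence) is the large antecedent and the second pair (ending perfect authentic cadence) is the large consequent; the consequent is phrases 3 and 4.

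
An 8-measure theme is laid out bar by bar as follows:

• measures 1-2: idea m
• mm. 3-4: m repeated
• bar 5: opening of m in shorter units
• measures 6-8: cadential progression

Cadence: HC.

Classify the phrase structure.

sentence

Basic idea (measures 1-2) + its repetition (mm. 3–4) form the presentation; fragmentation and cadence (mm. 5-8) form the continuation — the 8-bar whole is a sentence.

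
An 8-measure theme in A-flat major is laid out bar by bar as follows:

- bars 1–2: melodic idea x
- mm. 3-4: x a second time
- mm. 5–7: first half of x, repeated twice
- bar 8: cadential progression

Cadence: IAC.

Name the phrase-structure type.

sentence

Basic idea (bars 1–2) + its repetition (mm. 3–4) form the presentation; fragmentation and cadence (bars 5–8) form the continuation — the 8-bar whole is a sentence.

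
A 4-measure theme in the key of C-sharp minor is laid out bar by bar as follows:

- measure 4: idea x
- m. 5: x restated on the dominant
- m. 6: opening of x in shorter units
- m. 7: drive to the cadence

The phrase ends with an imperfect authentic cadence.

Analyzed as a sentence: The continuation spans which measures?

measures 6–7

After the presentation (mm. 4–5), the continuation covers the fragmentation through the cadence: mm. 6-7.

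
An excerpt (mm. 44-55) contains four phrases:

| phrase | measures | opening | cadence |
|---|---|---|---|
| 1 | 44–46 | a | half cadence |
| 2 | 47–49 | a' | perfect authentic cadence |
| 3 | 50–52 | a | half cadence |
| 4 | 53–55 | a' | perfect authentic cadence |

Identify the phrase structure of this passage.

repeated period

The cadence pattern HC–PAC–HC–PAC is weak–strong twice, and phrases 3–4 restate phrases 1–2: a period heard twice, not a double period (which would end weakly at phrase 2).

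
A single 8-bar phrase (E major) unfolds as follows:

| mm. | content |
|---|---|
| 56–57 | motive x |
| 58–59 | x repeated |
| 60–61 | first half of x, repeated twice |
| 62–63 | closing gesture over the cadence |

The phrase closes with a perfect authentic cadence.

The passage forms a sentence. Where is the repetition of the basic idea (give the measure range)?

The presentation of a sentence is the basic idea (measures 56–57) plus its repetition (mm. 58-59); the repetition of the basic idea is therefore measures 58–59.

measures 58–59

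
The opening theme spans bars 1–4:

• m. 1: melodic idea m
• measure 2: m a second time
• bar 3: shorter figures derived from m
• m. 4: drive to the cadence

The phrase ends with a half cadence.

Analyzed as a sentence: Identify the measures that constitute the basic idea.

measures 1–1

The presentation of a sentence is the basic idea (m. 1) plus its repetition (m. 2); the basic idea is therefore bar 1.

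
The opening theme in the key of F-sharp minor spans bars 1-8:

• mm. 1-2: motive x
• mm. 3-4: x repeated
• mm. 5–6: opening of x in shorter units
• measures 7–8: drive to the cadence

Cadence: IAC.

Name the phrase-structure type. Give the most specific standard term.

Basic idea (mm. 1–2) + its repetition (mm. 3–4) form the presentation; fragmentation and cadence (mm. 5–8) form the continuation — the 8-bar whole is a sentence.

sentence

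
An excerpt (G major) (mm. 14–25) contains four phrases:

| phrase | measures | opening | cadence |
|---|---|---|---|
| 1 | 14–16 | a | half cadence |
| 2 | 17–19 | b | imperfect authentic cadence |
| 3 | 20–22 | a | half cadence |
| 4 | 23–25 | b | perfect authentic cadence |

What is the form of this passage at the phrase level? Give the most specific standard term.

Four phrases in two halves: the first half (mm. 14–19) ends with an imperfect authentic cadence, the second (measures 20–25) with a perfect authentic cadence — a large antecedent–consequent pair, i.e. a double period.
Phrase 3 begins with the same material as phrase 1, making it parallel.

parallel double period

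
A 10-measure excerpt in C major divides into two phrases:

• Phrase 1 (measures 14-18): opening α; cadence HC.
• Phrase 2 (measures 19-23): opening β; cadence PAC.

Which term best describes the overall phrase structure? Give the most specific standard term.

contrasting period

Phrase 1 ends with a half cadence (weaker) and phrase 2 with a perfect authentic cadence (stronger): antecedent + consequent = a period.
The two phrases open with different material (α / β), so the period is contrasting.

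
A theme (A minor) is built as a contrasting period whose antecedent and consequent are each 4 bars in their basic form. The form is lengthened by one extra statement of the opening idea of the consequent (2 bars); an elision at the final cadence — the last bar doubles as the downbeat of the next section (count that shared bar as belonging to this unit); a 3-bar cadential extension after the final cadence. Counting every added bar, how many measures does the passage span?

13 measures

Basic contrasting period: 4 + 4 = 8 bars.
8 (basic form) + 2 (extra statement) + 3 (cadential extension) = 13.
The elision shares a bar with the next section but does not change this unit's count.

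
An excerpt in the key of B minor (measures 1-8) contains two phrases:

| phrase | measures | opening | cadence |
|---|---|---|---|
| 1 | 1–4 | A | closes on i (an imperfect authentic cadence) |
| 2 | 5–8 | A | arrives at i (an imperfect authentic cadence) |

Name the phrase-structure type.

repeated phrase

Both phrases have the same opening (A) and the same cadence (imperfect authentic cadence): the second is a restatement, not a consequent, so this is a repeated phrase rather than a period.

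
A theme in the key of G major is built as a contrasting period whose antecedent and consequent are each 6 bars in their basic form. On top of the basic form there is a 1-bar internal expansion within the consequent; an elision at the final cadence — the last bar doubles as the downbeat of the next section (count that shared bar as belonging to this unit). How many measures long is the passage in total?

Basic contrasting period: 6 + 6 = 12 bars.
12 (basic form) + 1 (internal expansion) = 13.
The elision shares a bar with the next section but does not change this unit's count.

13 measures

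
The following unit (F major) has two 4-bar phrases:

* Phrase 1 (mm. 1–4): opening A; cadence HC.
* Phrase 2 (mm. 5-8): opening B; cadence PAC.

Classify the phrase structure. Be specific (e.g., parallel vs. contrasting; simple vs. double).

contrasting period

Phrase 1 ends with a half cadence (weaker) and phrase 2 with a perfect authentic cadence (stronger): antecedent + consequent = a period.
The two phrases open with different material (A / B), so the period is contrasting.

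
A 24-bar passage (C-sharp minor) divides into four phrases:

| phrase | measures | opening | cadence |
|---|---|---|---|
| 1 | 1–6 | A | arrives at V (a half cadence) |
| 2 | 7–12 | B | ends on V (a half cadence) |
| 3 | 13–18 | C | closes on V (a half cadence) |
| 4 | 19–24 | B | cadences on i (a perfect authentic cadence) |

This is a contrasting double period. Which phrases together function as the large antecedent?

In a double period the first pair of phrases (ending half cadence) is the large antecedent and the second pair (ending perfect authentic cadence) is the large consequent; the antecedent is phrases 1 and 2.

phrases 1 and 2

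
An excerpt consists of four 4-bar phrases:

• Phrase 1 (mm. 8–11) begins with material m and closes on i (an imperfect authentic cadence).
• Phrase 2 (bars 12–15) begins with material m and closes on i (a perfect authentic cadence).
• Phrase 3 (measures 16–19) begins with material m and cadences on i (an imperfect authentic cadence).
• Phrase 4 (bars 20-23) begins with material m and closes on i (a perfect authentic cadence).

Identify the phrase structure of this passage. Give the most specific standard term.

repeated period

The cadence pattern IAC–PAC–IAC–PAC is weak–strong twice, and phrases 3–4 restate phrases 1–2: a period heard twice, not a double period (which would end weakly at phrase 2).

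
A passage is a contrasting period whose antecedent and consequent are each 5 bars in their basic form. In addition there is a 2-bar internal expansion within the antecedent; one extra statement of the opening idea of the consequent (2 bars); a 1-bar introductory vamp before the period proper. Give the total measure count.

15 measures

Basic contrasting period: 5 + 5 = 10 bars.
10 (basic form) + 2 (internal expansion) + 2 (extra statement) + 1 (introduction) = 15.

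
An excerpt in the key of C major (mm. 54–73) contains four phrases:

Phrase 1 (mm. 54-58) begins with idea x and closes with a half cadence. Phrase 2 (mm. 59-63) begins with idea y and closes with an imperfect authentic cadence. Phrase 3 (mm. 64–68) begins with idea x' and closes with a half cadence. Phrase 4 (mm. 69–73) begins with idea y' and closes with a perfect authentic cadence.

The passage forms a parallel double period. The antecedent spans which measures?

In a double period the four phrases pair into a large antecedent (phrases 1–2, ending imperfect authentic cadence) and a large consequent (phrases 3–4, ending perfect authentic cadence). The antecedent spans measures 54-63.

measures 54–63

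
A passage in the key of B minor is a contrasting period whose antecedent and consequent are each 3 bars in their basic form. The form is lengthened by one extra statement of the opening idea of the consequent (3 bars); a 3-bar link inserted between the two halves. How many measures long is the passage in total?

Basic contrasting period: 3 + 3 = 6 bars.
6 (basic form) + 3 (extra statement) + 3 (link) = 12.

12 measures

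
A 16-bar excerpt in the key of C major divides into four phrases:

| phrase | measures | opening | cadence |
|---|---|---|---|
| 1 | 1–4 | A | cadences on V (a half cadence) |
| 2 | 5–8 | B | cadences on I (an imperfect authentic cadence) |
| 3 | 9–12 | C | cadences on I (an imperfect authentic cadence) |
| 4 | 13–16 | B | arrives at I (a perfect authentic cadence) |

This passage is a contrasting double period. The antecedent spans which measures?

In a double period the four phrases pair into a large antecedent (phrases 1–2, ending imperfect authentic cadence) and a large consequent (phrases 3–4, ending perfect authentic cadence). The antecedent spans mm. 1-8.

measures 1–8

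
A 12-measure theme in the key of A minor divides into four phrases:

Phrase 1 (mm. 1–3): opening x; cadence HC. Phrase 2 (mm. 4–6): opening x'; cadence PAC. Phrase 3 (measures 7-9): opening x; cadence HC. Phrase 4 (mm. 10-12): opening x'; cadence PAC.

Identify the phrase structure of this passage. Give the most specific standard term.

The cadence pattern HC–PAC–HC–PAC is weak–strong twice, and phrases 3–4 restate phrases 1–2: a period heard twice, not a double period (which would end weakly at phrase 2).

repeated period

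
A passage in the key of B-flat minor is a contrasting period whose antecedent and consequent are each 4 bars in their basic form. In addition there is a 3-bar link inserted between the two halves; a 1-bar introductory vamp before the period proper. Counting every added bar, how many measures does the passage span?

Basic contrasting period: 4 + 4 = 8 bars.
8 (basic form) + 3 (link) + 1 (introduction) = 12.

12 measures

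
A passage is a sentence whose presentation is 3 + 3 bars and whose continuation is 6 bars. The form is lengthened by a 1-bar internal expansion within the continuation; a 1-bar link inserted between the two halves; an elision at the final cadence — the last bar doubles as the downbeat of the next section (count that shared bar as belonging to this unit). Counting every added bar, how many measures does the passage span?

Basic sentence: 3 + 3 + 6 = 12 bars.
12 (basic form) + 1 (internal expansion) + 1 (link) = 14.
The elision shares a bar with the next section but does not change this unit's count.

14 measures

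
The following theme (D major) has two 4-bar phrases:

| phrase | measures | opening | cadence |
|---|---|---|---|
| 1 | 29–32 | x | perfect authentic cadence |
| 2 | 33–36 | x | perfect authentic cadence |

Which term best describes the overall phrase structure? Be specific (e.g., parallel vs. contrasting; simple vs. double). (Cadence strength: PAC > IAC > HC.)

Both phrases have the same opening (x) and the same cadence (perfect authentic cadence): the second is a restatement, not a consequent, so this is a repeated phrase rather than a period.

repeated phrase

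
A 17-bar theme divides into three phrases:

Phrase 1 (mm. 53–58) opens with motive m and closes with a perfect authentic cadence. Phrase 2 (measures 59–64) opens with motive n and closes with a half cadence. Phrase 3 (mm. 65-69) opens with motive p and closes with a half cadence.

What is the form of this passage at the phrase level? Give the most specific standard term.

The final phrase closes with a half cadence, which is not stronger than the preceding half cadence; the 3 phrases lack an overall antecedent–consequent design and so form a phrase group.

phrase group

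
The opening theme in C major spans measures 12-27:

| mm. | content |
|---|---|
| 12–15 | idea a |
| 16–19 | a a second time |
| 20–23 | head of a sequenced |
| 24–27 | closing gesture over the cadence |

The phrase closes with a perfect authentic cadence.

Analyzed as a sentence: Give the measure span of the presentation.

measures 12–19

The presentation of a sentence is the basic idea (mm. 12-15) plus its repetition (bars 16–19); the presentation is therefore measures 12–19.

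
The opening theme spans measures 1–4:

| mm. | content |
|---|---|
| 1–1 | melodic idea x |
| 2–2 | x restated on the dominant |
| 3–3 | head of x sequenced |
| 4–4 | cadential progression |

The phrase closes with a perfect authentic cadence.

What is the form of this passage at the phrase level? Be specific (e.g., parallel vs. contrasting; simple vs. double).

sentence

Basic idea (measure 1) + its repetition (m. 2) form the presentation; fragmentation and cadence (mm. 3–4) form the continuation — the 4-bar whole is a sentence.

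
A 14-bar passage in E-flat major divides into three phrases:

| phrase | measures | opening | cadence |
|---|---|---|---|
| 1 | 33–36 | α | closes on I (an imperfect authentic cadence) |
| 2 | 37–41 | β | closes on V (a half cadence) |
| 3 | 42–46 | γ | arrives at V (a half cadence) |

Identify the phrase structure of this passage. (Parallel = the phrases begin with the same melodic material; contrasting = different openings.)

The final phrase closes with a half cadence, which is not stronger than the preceding half cadence; the 3 phrases lack an overall antecedent–consequent design and so form a phrase group.

phrase group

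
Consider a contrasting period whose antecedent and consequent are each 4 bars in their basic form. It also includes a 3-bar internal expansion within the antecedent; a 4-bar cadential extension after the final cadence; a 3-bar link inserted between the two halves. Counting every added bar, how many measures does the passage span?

Basic contrasting period: 4 + 4 = 8 bars.
8 (basic form) + 3 (internal expansion) + 4 (cadential extension) + 3 (link) = 18.

18 measures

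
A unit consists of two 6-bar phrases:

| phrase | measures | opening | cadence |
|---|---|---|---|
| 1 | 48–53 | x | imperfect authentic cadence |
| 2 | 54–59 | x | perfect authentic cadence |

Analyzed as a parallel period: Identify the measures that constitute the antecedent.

The antecedent is the phrase ending with the weaker cadence (imperfect authentic cadence, phrase 1) and the consequent the one ending more conclusively (perfect authentic cadence, phrase 2); the antecedent is mm. 48–53.

measures 48–53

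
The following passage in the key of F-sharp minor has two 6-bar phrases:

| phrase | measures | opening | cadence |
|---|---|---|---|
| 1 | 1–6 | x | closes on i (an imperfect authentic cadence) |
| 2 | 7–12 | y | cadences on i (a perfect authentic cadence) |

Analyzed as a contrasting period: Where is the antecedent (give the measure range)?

The antecedent is the phrase ending with the weaker cadence (imperfect authentic cadence, phrase 1) and the consequent the one ending more conclusively (perfect authentic cadence, phrase 2); the antecedent is measures 1-6.

measures 1–6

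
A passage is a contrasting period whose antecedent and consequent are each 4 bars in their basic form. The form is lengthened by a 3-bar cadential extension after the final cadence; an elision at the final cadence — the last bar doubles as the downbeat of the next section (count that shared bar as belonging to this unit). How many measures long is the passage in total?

11 measures

Basic contrasting period: 4 + 4 = 8 bars.
8 (basic form) + 3 (cadential extension) = 11.
The elision shares a bar with the next section but does not change this unit's count.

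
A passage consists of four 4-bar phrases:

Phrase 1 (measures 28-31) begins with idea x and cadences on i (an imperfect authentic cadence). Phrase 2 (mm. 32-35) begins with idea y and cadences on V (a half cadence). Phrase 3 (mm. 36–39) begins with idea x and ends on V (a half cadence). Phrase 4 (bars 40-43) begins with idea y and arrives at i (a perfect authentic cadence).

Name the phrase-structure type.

parallel double period

Four phrases in two halves: the first half (mm. 28-35) ends with a half cadence, the second (measures 36-43) with a perfect authentic cadence — a large antecedent–consequent pair, i.e. a double period.
Phrase 3 begins with the same material as phrase 1, making it parallel.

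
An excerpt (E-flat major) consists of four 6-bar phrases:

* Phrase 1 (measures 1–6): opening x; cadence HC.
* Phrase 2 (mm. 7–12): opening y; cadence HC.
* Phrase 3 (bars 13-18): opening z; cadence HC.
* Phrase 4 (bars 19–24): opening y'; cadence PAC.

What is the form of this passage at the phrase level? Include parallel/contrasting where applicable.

Four phrases in two halves: the first half (measures 1–12) ends with a half cadence, the second (measures 13-24) with a perfect authentic cadence — a large antecedent–consequent pair, i.e. a double period.
Phrase 3 begins with different material from phrase 1, making it contrasting.

contrasting double period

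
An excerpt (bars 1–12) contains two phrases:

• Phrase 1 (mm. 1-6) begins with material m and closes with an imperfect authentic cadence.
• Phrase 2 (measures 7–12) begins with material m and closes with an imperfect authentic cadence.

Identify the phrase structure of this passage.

Both phrases have the same opening (m) and the same cadence (imperfect authentic cadence): the second is a restatement, not a consequent, so this is a repeated phrase rather than a period.

repeated phrase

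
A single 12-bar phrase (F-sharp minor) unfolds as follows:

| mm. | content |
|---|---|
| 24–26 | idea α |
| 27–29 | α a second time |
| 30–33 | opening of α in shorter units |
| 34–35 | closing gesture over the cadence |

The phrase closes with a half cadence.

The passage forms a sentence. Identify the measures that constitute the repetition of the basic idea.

measures 27–29

The presentation of a sentence is the basic idea (measures 24–26) plus its repetition (measures 27–29); the repetition of the basic idea is therefore bars 27–29.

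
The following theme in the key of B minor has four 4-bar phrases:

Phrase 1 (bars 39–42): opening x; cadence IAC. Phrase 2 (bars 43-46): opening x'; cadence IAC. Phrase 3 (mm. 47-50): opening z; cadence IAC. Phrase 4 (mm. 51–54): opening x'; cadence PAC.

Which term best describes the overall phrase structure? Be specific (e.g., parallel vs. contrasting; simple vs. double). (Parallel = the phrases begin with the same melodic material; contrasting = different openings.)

contrasting double period

Four phrases in two halves: the first half (measures 39–46) ends with an imperfect authentic cadence, the second (mm. 47–54) with a perfect authentic cadence — a large antecedent–consequent pair, i.e. a double period.
Phrase 3 begins with different material from phrase 1, making it contrasting.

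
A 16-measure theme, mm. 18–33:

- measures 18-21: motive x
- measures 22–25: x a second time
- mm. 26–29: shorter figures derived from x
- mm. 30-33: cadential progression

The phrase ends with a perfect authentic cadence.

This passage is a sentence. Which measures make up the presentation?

The presentation of a sentence is the basic idea (measures 18-21) plus its repetition (mm. 22-25); the presentation is therefore mm. 18–25.

measures 18–25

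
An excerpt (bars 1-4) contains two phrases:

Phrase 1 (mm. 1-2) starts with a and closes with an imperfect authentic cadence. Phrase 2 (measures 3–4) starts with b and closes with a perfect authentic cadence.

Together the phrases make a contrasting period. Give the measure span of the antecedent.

measures 1–2

The phrase ending with the weaker cadence (imperfect authentic cadence) is the antecedent; the one ending more conclusively (perfect authentic cadence) is the consequent. The antecedent is measures 1–2.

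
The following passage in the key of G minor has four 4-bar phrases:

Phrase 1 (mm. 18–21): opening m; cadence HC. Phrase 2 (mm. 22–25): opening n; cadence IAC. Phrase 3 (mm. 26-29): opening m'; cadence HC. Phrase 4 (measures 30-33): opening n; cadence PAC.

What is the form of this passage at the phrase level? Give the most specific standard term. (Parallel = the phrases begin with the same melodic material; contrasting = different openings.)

Four phrases in two halves: the first half (mm. 18–25) ends with an imperfect authentic cadence, the second (bars 26–33) with a perfect authentic cadence — a large antecedent–consequent pair, i.e. a double period.
Phrase 3 begins with the same material as phrase 1, making it parallel.

parallel double period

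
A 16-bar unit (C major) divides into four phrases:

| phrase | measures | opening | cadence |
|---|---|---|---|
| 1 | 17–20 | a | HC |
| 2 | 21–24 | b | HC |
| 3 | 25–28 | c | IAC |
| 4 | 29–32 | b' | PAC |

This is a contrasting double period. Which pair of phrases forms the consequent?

phrases 3 and 4

In a double period the first pair of phrases (ending half cadence) is the large antecedent and the second pair (ending perfect authentic cadence) is the large consequent; the consequent is phrases 3 and 4.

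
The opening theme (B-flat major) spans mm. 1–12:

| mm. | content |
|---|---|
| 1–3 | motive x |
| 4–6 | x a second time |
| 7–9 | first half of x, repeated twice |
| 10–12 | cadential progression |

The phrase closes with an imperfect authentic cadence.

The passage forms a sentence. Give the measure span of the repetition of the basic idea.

The presentation of a sentence is the basic idea (mm. 1-3) plus its repetition (mm. 4–6); the repetition of the basic idea is therefore measures 4-6.

measures 4–6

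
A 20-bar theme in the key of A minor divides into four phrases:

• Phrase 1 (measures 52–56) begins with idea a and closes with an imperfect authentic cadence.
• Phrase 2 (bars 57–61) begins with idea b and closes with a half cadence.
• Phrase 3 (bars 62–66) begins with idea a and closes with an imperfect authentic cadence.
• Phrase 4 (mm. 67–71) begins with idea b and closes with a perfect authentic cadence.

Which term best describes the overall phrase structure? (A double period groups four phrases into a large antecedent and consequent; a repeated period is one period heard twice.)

parallel double period

Four phrases in two halves: the first half (mm. 52–61) ends with a half cadence, the second (bars 62–71) with a perfect authentic cadence — a large antecedent–consequent pair, i.e. a double period.
Phrase 3 begins with the same material as phrase 1, making it parallel.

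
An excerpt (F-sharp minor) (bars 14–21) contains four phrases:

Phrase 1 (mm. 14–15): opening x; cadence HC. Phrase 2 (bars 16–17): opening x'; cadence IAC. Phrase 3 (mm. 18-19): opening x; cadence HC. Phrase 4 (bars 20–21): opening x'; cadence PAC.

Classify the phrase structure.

parallel double period

Four phrases in two halves: the first half (mm. 14-17) ends with an imperfect authentic cadence, the second (mm. 18–21) with a perfect authentic cadence — a large antecedent–consequent pair, i.e. a double period.
Phrase 3 begins with the same material as phrase 1, making it parallel.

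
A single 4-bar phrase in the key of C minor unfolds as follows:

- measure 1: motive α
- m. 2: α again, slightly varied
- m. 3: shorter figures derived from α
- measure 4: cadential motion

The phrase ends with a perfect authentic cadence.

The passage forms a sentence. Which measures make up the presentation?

measures 1–2

The presentation of a sentence is the basic idea (m. 1) plus its repetition (bar 2); the presentation is therefore mm. 1–2.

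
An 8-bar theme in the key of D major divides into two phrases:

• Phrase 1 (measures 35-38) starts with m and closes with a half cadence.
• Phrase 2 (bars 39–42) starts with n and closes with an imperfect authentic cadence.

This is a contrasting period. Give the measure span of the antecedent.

measures 35–38

The phrase ending with the weaker cadence (half cadence) is the antecedent; the one ending more conclusively (imperfect authentic cadence) is the consequent. The antecedent is measures 35–38.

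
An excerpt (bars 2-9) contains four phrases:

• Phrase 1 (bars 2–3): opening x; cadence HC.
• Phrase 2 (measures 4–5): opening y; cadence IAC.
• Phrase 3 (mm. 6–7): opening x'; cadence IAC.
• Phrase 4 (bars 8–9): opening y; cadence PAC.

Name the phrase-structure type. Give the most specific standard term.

parallel double period

Four phrases in two halves: the first half (mm. 2-5) ends with an imperfect authentic cadence, the second (measures 6–9) with a perfect authentic cadence — a large antecedent–consequent pair, i.e. a double period.
Phrase 3 begins with the same material as phrase 1, making it parallel.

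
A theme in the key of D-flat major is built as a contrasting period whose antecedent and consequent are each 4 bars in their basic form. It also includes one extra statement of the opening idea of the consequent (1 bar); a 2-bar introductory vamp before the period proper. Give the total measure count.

11 measures

Basic contrasting period: 4 + 4 = 8 bars.
8 (basic form) + 1 (extra statement) + 2 (introduction) = 11.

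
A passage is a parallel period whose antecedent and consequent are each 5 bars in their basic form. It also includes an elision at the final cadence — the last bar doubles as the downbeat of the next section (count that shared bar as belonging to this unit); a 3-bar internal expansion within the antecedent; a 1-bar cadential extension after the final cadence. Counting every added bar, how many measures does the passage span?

14 measures

Basic parallel period: 5 + 5 = 10 bars.
10 (basic form) + 3 (internal expansion) + 1 (cadential extension) = 14.
The elision shares a bar with the next section but does not change this unit's count.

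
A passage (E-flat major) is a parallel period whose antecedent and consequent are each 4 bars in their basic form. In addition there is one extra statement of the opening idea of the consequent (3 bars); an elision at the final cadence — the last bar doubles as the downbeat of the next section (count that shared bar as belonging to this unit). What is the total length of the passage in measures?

11 measures

Basic parallel period: 4 + 4 = 8 bars.
8 (basic form) + 3 (extra statement) = 11.
The elision shares a bar with the next section but does not change this unit's count.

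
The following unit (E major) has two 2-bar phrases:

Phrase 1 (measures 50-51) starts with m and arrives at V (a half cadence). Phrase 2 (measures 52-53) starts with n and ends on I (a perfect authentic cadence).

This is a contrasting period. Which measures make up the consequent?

The phrase ending with the weaker cadence (half cadence) is the antecedent; the one ending more conclusively (perfect authentic cadence) is the consequent. The consequent is measures 52–53.

measures 52–53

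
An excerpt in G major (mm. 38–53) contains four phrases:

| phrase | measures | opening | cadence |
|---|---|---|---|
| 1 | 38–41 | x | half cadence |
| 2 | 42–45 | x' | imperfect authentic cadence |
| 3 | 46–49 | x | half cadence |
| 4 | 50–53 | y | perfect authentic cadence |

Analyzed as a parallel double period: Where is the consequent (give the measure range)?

In a double period the four phrases pair into a large antecedent (phrases 1–2, ending imperfect authentic cadence) and a large consequent (phrases 3–4, ending perfect authentic cadence). The consequent spans mm. 46-53.

measures 46–53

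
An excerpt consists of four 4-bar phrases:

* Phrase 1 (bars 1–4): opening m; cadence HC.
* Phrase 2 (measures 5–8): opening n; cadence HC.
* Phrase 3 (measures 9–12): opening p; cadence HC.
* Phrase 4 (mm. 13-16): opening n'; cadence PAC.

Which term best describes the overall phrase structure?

contrasting double period

Four phrases in two halves: the first half (measures 1–8) ends with a half cadence, the second (bars 9–16) with a perfect authentic cadence — a large antecedent–consequent pair, i.e. a double period.
Phrase 3 begins with different material from phrase 1, making it contrasting.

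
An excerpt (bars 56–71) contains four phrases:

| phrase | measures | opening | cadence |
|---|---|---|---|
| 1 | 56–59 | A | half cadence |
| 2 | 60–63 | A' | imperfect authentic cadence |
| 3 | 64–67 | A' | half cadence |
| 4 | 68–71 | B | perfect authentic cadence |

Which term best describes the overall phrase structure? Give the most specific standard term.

parallel double period

Four phrases in two halves: the first half (mm. 56-63) ends with an imperfect authentic cadence, the second (bars 64–71) with a perfect authentic cadence — a large antecedent–consequent pair, i.e. a double period.
Phrase 3 begins with the same material as phrase 1, making it parallel.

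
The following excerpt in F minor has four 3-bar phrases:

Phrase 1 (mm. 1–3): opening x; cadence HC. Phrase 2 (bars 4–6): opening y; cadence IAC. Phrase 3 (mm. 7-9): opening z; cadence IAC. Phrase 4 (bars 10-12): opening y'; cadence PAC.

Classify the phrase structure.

Four phrases in two halves: the first half (measures 1–6) ends with an imperfect authentic cadence, the second (mm. 7–12) with a perfect authentic cadence — a large antecedent–consequent pair, i.e. a double period.
Phrase 3 begins with different material from phrase 1, making it contrasting.

contrasting double period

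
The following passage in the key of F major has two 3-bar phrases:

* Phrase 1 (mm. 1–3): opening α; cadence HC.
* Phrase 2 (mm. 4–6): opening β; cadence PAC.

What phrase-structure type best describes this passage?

contrasting period

Phrase 1 ends with a half cadence (weaker) and phrase 2 with a perfect authentic cadence (stronger): antecedent + consequent = a period.
The two phrases open with different material (α / β), so the period is contrasting.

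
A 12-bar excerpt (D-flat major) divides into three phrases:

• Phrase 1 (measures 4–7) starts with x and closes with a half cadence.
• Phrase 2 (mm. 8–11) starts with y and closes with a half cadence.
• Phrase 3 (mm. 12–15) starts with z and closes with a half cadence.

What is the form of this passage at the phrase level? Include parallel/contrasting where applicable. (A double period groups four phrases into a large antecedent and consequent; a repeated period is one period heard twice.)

phrase group

The final phrase closes with a half cadence, which is not stronger than the preceding half cadence; the 3 phrases lack an overall antecedent–consequent design and so form a phrase group.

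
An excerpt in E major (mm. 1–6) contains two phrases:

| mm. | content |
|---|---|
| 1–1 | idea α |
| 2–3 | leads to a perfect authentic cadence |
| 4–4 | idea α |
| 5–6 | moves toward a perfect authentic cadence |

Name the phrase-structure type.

repeated phrase

Both phrases have the same opening (α) and the same cadence (perfect authentic cadence): the second is a restatement, not a consequent, so this is a repeated phrase rather than a period.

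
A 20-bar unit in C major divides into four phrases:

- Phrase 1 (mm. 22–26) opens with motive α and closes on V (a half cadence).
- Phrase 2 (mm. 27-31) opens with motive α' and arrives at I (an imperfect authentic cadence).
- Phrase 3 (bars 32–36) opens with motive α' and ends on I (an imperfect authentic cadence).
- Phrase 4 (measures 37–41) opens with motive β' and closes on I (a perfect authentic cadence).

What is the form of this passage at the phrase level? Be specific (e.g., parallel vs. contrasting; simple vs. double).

Four phrases in two halves: the first half (measures 22–31) ends with an imperfect authentic cadence, the second (bars 32–41) with a perfect authentic cadence — a large antecedent–consequent pair, i.e. a double period.
Phrase 3 begins with the same material as phrase 1, making it parallel.

parallel double period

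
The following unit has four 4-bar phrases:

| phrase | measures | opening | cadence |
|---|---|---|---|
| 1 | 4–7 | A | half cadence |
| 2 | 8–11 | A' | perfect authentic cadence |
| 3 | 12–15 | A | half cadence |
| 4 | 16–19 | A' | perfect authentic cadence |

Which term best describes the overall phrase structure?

repeated period

The cadence pattern HC–PAC–HC–PAC is weak–strong twice, and phrases 3–4 restate phrases 1–2: a period heard twice, not a double period (which would end weakly at phrase 2).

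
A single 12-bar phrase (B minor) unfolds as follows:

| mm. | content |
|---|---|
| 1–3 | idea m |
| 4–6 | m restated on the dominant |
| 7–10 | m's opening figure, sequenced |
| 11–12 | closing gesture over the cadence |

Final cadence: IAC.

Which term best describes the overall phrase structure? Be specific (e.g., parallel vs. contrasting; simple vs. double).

sentence

Basic idea (bars 1-3) + its repetition (mm. 4-6) form the presentation; fragmentation and cadence (mm. 7–12) form the continuation — the 12-bar whole is a sentence.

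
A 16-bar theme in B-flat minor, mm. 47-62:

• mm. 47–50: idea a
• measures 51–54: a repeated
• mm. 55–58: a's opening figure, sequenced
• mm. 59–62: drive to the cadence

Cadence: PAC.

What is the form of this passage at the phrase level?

Basic idea (mm. 47–50) + its repetition (mm. 51–54) form the presentation; fragmentation and cadence (bars 55–62) form the continuation — the 16-bar whole is a sentence.

sentence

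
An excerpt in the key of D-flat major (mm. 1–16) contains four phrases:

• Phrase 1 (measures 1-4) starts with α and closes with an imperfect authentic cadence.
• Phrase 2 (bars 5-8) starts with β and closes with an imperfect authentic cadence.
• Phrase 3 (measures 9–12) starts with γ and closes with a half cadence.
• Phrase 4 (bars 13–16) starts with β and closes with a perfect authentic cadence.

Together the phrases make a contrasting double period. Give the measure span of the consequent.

In a double period the first pair of phrases (ending imperfect authentic cadence) is the large antecedent and the second pair (ending perfect authentic cadence) is the large consequent; the consequent is measures 9–16.

measures 9–16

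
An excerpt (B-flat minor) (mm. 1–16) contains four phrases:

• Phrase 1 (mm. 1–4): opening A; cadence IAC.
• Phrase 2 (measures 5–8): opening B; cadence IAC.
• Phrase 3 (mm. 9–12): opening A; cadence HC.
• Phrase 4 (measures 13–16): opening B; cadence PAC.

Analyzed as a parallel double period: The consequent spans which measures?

measures 9–16

In a double period the four phrases pair into a large antecedent (phrases 1–2, ending imperfect authentic cadence) and a large consequent (phrases 3–4, ending perfect authentic cadence). The consequent spans bars 9–16.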